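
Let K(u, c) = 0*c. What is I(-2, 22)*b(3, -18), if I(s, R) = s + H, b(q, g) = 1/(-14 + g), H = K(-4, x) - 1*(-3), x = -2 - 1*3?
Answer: -1/32 ≈ -0.031250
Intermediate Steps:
x = -5 (x = -2 - 3 = -5)
K(u, c) = 0
H = 3 (H = 0 - 1*(-3) = 0 + 3 = 3)
I(s, R) = 3 + s (I(s, R) = s + 3 = 3 + s)
I(-2, 22)*b(3, -18) = (3 - 2)/(-14 - 18) = 1/(-32) = 1*(-1/32) = -1/32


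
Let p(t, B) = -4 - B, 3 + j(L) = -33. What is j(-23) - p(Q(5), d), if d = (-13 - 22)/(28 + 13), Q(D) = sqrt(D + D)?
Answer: -1347/41 ≈ -32.854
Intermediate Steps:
Q(D) = sqrt(2)*sqrt(D) (Q(D) = sqrt(2*D) = sqrt(2)*sqrt(D))
d = -35/41 ≈ -0.85366
j(L) = -36 (j(L) = -3 - 33 = -36)
j(-23) - p(Q(5), d) = -36 - (-4 - 1*(-35/41)) = -36 - (-4 + 35/41) = -36 - 1*(-129/41) = -36 + 129/41 = -1347/41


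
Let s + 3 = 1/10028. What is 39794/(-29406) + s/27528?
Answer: -1831008253199/1352924892384 ≈ -1.3534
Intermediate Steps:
s = -30083/10028 (s = -3 + 1/10028 = -30083/10028 ≈ -2.9999)
39794/(-29406) + s/27528 = 39794/(-29406) - 30083/10028/27528 = 39794*(-1/29406) - 30083/10028*1/27528 = -19897/14703 - 30083/276050784 = -1831008253199/1352924892384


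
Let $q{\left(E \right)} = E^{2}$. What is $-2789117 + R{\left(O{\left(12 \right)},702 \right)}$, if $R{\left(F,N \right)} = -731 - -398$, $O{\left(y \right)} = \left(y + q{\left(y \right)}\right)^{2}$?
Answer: $-2789450$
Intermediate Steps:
$O{\left(y \right)} = \left(y + y^{2}\right)^{2}$
$R{\left(F,N \right)} = -333$ ($R{\left(F,N \right)} = -731 + 398 = -333$)
$-2789117 + R{\left(O{\left(12 \right)},702 \right)} = -2789117 - 333 = -2789450$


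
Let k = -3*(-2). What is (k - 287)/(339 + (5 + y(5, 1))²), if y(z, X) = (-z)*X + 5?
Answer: -281/364 ≈ -0.77198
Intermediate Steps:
k = 6
y(z, X) = 5 - X*z (y(z, X) = -X*z + 5 = 5 - X*z)
(k - 287)/(339 + (5 + y(5, 1))²) = (6 - 287)/(339 + (5 + (5 - 1*1*5))²) = -281/(339 + (5 + (5 - 5))²) = -281/(339 + (5 + 0)²) = -281/(339 + 5²) = -281/(339 + 25) = -281/364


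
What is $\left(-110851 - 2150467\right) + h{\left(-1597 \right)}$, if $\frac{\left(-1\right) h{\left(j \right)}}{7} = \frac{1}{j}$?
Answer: $- \frac{3611324839}{1597} \approx -2.2613 \cdot 10^{6}$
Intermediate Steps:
$h{\left(j \right)} = - \frac{7}{j}$
$\left(-110851 - 2150467\right) + h{\left(-1597 \right)} = \left(-110851 - 2150467\right) - \frac{7}{-1597} = -2261318 - - \frac{7}{1597} = -2261318 + \frac{7}{1597} = - \frac{3611324839}{1597}$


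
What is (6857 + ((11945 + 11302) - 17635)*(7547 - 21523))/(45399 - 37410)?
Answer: -78426455/7989 ≈ -9816.8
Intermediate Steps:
(6857 + ((11945 + 11302) - 17635)*(7547 - 21523))/(45399 - 37410) = (6857 + (23247 - 17635)*(-13976))/7989 = (6857 + 5612*(-13976))*(1/7989) = (6857 - 78433312)*(1/7989) = -78426455*1/7989 = -78426455/7989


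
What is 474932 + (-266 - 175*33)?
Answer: 468891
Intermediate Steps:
474932 + (-266 - 175*33) = 474932 + (-266 - 5775) = 474932 - 6041 = 468891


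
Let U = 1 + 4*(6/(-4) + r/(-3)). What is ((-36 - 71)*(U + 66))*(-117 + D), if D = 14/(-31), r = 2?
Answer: 68177725/93 ≈ 7.3309e+5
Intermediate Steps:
D = -14/31 (D = 14*(-1/31) = -14/31 ≈ -0.45161)
U = -23/3 (U = 1 + 4*(6/(-4) + 2/(-3)) = 1 + 4*(6*(-¼) + 2*(-⅓)) = 1 + 4*(-3/2 - ⅔) = 1 + 4*(-13/6) = 1 - 26/3 = -23/3 ≈ -7.6667)
((-36 - 71)*(U + 66))*(-117 + D) = ((-36 - 71)*(-23/3 + 66))*(-117 - 14/31) = -107*175/3*(-3641/31) = -18725/3*(-3641/31) = 68177725/93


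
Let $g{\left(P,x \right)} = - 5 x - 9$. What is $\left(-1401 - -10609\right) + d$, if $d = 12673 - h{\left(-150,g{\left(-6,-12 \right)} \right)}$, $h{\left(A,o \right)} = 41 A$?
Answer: $28031$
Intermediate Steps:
$g{\left(P,x \right)} = -9 - 5 x$
$d = 18823$ ($d = 12673 - 41 \left(-150\right) = 12673 - -6150 = 12673 + 6150 = 18823$)
$\left(-1401 - -10609\right) + d = \left(-1401 - -10609\right) + 18823 = \left(-1401 + 10609\right) + 18823 = 9208 + 18823 = 28031$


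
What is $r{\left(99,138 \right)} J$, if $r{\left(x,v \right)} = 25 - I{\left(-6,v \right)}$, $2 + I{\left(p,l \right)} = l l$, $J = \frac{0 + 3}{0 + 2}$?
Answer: $- \frac{57051}{2} \approx -28526.0$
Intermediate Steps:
$J = \frac{3}{2} \approx 1.5$
$I{\left(p,l \right)} = -2 + l^{2}$ ($I{\left(p,l \right)} = -2 + l l = -2 + l^{2}$)
$r{\left(x,v \right)} = 27 - v^{2}$ ($r{\left(x,v \right)} = 25 - \left(-2 + v^{2}\right) = 27 - v^{2}$)
$r{\left(99,138 \right)} J = \left(27 - 138^{2}\right) \frac{3}{2} = \left(27 - 19044\right) \frac{3}{2} = \left(-19017\right) \frac{3}{2} = - \frac{57051}{2}$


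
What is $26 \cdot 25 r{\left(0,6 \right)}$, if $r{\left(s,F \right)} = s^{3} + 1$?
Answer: $650$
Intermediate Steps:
$r{\left(s,F \right)} = 1 + s^{3}$
$26 \cdot 25 r{\left(0,6 \right)} = 26 \cdot 25 \left(1 + 0^{3}\right) = 650 \left(1 + 0\right) = 650 \cdot 1 = 650$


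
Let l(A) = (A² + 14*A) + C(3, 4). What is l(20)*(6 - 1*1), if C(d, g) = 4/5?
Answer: 3404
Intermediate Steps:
C(d, g) = ⅘ (C(d, g) = 4*(⅕) = ⅘)
l(A) = ⅘ + A² + 14*A (l(A) = (A² + 14*A) + ⅘ = ⅘ + A² + 14*A)
l(20)*(6 - 1*1) = (⅘ + 20² + 14*20)*(6 - 1*1) = (⅘ + 400 + 280)*(6 - 1) = (3404/5)*5 = 3404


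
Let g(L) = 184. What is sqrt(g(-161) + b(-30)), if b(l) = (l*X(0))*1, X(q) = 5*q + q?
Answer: 2*sqrt(46) ≈ 13.565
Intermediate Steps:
X(q) = 6*q
b(l) = 0 (b(l) = (l*(6*0))*1 = (l*0)*1 = 0*1 = 0)
sqrt(g(-161) + b(-30)) = sqrt(184 + 0) = sqrt(184) = 2*sqrt(46)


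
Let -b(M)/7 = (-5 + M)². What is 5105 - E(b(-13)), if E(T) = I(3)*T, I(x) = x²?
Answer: 25517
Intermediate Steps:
b(M) = -7*(-5 + M)²
E(T) = 9*T (E(T) = 3²*T = 9*T)
5105 - E(b(-13)) = 5105 - 9*(-7*(-5 - 13)²) = 5105 - 9*(-7*(-18)²) = 5105 - 9*(-7*324) = 5105 - 9*(-2268) = 5105 - 1*(-20412) = 5105 + 20412 = 25517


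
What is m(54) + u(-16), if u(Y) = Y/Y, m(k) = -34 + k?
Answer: 21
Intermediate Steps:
u(Y) = 1
m(54) + u(-16) = (-34 + 54) + 1 = 20 + 1 = 21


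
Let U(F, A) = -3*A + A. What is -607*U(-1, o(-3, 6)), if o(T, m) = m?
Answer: 7284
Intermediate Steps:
U(F, A) = -2*A
-607*U(-1, o(-3, 6)) = -(-1214)*6 = -607*(-12) = 7284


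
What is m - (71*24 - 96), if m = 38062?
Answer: 36454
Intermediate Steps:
m - (71*24 - 96) = 38062 - (71*24 - 96) = 38062 - (1704 - 96) = 38062 - 1*1608 = 38062 - 1608 = 36454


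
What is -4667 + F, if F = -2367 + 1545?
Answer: -5489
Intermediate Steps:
F = -822
-4667 + F = -4667 - 822 = -5489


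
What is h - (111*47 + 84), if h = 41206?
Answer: 35905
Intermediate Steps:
h - (111*47 + 84) = 41206 - (111*47 + 84) = 41206 - (5217 + 84) = 41206 - 1*5301 = 41206 - 5301 = 35905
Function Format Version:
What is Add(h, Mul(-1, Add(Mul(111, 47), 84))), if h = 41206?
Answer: 35905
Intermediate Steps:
Add(h, Mul(-1, Add(Mul(111, 47), 84))) = Add(41206, Mul(-1, Add(Mul(111, 47), 84))) = Add(41206, Mul(-1, Add(5217, 84))) = Add(41206, Mul(-1, 5301)) = Add(41206, -5301) = 35905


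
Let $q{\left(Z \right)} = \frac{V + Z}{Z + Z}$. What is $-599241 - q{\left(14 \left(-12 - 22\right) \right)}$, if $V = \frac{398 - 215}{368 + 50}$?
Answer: $- \frac{238459765361}{397936} \approx -5.9924 \cdot 10^{5}$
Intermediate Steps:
$V = \frac{183}{418} \approx 0.4378$
$q{\left(Z \right)} = \frac{\frac{183}{418} + Z}{2 Z}$ ($q{\left(Z \right)} = \frac{\frac{183}{418} + Z}{Z + Z} = \frac{\frac{183}{418} + Z}{2 Z}$)
$-599241 - q{\left(14 \left(-12 - 22\right) \right)} = -599241 - \frac{183 + 418 \cdot 14 \left(-12 - 22\right)}{836 \cdot 14 \left(-12 - 22\right)} = -599241 - \frac{183 + 418 \cdot 14 \left(-34\right)}{836 \cdot 14 \left(-34\right)} = -599241 - \frac{183 + 418 \left(-476\right)}{836 \left(-476\right)} = -599241 - \frac{1}{836} \left(- \frac{1}{476}\right) \left(183 - 198968\right) = -599241 - \frac{1}{836} \left(- \frac{1}{476}\right) \left(-198785\right) = -599241 - \frac{198785}{397936} = - \frac{238459765361}{397936}$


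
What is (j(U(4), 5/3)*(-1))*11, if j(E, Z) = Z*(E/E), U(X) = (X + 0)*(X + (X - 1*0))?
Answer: -55/3 ≈ -18.333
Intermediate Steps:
U(X) = 2*X² (U(X) = X*(X + (X + 0)) = X*(X + X) = X*(2*X) = 2*X²)
j(E, Z) = Z (j(E, Z) = Z*1 = Z)
(j(U(4), 5/3)*(-1))*11 = ((5/3)*(-1))*11 = -5/3*11 = -55/3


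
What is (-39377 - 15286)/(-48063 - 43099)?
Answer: 2877/4798 ≈ 0.59962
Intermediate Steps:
(-39377 - 15286)/(-48063 - 43099) = -54663/(-91162) = -54663*(-1/91162) = 2877/4798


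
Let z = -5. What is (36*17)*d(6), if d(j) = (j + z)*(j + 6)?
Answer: 7344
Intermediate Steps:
d(j) = (-5 + j)*(6 + j) (d(j) = (j - 5)*(j + 6) = (-5 + j)*(6 + j))
(36*17)*d(6) = (36*17)*(-30 + 6 + 6**2) = 612*(-30 + 6 + 36) = 612*12 = 7344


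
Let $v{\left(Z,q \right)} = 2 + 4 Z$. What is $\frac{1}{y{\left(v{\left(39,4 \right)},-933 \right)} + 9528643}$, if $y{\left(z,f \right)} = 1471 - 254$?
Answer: $\frac{1}{9529860} \approx 1.0493 \cdot 10^{-7}$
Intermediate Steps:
$y{\left(z,f \right)} = 1217$
$\frac{1}{y{\left(v{\left(39,4 \right)},-933 \right)} + 9528643} = \frac{1}{1217 + 9528643} = \frac{1}{9529860}$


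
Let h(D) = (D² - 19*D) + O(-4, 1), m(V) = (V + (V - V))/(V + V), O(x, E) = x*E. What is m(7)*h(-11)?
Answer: 163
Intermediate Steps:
O(x, E) = E*x
m(V) = ½ (m(V) = (V + 0)/((2*V)) = V*(1/(2*V)) = ½)
h(D) = -4 + D² - 19*D (h(D) = (D² - 19*D) + 1*(-4) = (D² - 19*D) - 4 = -4 + D² - 19*D)
m(7)*h(-11) = (-4 + (-11)² - 19*(-11))/2 = (-4 + 121 + 209)/2 = (½)*326 = 163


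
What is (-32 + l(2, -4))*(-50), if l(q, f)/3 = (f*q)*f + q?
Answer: -3500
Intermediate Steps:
l(q, f) = 3*q + 3*q*f² (l(q, f) = 3*((f*q)*f + q) = 3*(q*f² + q) = 3*(q + q*f²) = 3*q + 3*q*f²)
(-32 + l(2, -4))*(-50) = (-32 + 3*2*(1 + (-4)²))*(-50) = (-32 + 3*2*(1 + 16))*(-50) = (-32 + 3*2*17)*(-50) = (-32 + 102)*(-50) = 70*(-50) = -3500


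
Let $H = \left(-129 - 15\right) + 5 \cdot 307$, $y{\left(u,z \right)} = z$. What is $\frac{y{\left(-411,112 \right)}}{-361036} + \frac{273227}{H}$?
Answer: $\frac{145924005}{742901} \approx 196.42$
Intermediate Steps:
$H = 1391$ ($H = \left(-129 - 15\right) + 1535 = -144 + 1535 = 1391$)
$\frac{y{\left(-411,112 \right)}}{-361036} + \frac{273227}{H} = \frac{112}{-361036} + \frac{273227}{1391} = 112 \left(- \frac{1}{361036}\right) + 273227 \cdot \frac{1}{1391} = - \frac{28}{90259} + \frac{273227}{1391} = \frac{145924005}{742901}$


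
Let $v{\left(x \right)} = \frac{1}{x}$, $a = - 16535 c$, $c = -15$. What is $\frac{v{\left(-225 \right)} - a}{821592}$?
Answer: $- \frac{27902813}{92429100} \approx -0.30188$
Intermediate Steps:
$a = 248025$ ($a = \left(-16535\right) \left(-15\right) = 248025$)
$\frac{v{\left(-225 \right)} - a}{821592} = \frac{\frac{1}{-225} - 248025}{821592} = \left(- \frac{1}{225} - 248025\right) \frac{1}{821592} = \left(- \frac{55805626}{225}\right) \frac{1}{821592} = - \frac{27902813}{92429100}$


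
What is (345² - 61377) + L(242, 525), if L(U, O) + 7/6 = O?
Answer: 349031/6 ≈ 58172.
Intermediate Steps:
L(U, O) = -7/6 + O
(345² - 61377) + L(242, 525) = (345² - 61377) + (-7/6 + 525) = (119025 - 61377) + 3143/6 = 57648 + 3143/6 = 349031/6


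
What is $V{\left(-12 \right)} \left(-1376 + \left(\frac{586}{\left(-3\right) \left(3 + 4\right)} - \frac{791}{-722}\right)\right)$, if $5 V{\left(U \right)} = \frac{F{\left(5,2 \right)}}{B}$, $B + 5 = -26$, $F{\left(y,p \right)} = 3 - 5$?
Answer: $- \frac{21269393}{1175055} \approx -18.101$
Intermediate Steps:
$F{\left(y,p \right)} = -2$
$B = -31$ ($B = -5 - 26 = -31$)
$V{\left(U \right)} = \frac{2}{155}$ ($V{\left(U \right)} = \frac{\left(-2\right) \frac{1}{-31}}{5} = \frac{\left(-2\right) \left(- \frac{1}{31}\right)}{5} = \frac{1}{5} \cdot \frac{2}{31} = \frac{2}{155}$)
$V{\left(-12 \right)} \left(-1376 + \left(\frac{586}{\left(-3\right) \left(3 + 4\right)} - \frac{791}{-722}\right)\right) = \frac{2 \left(-1376 + \left(\frac{586}{\left(-3\right) \left(3 + 4\right)} - \frac{791}{-722}\right)\right)}{155} = \frac{2 \left(-1376 + \left(\frac{586}{\left(-3\right) 7} - - \frac{791}{722}\right)\right)}{155} = \frac{2 \left(-1376 + \left(\frac{586}{-21} + \frac{791}{722}\right)\right)}{155} = \frac{2 \left(-1376 + \left(586 \left(- \frac{1}{21}\right) + \frac{791}{722}\right)\right)}{155} = \frac{2 \left(-1376 + \left(- \frac{586}{21} + \frac{791}{722}\right)\right)}{155} = \frac{2 \left(-1376 - \frac{406481}{15162}\right)}{155} = \frac{2}{155} \left(- \frac{21269393}{15162}\right) = - \frac{21269393}{1175055}$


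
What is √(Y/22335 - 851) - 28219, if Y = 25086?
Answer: -28219 + 3*I*√5234110465/7445 ≈ -28219.0 + 29.153*I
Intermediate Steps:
√(Y/22335 - 851) - 28219 = √(25086/22335 - 851) - 28219 = √(25086*(1/22335) - 851) - 28219 = √(8362/7445 - 851) - 28219 = √(-6327333/7445) - 28219 = 3*I*√5234110465/7445 - 28219 = -28219 + 3*I*√5234110465/7445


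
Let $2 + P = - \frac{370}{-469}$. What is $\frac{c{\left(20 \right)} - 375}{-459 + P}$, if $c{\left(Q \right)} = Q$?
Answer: $\frac{166495}{215839} \approx 0.77139$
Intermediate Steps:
$P = - \frac{568}{469}$ ($P = -2 - \frac{370}{-469} = -2 - - \frac{370}{469} = -2 + \frac{370}{469} = - \frac{568}{469} \approx -1.2111$)
$\frac{c{\left(20 \right)} - 375}{-459 + P} = \frac{20 - 375}{-459 - \frac{568}{469}} = - \frac{355}{- \frac{215839}{469}} = \left(-355\right) \left(- \frac{469}{215839}\right) = \frac{166495}{215839}$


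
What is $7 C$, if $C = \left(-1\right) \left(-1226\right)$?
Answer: $8582$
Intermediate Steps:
$C = 1226$
$7 C = 7 \cdot 1226 = 8582$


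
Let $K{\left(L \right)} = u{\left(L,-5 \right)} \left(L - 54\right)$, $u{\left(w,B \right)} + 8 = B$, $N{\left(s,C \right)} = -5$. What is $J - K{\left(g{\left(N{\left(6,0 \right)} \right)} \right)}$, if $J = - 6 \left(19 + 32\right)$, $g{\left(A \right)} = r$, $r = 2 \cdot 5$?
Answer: $-878$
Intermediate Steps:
$r = 10$
$g{\left(A \right)} = 10$
$u{\left(w,B \right)} = -8 + B$
$K{\left(L \right)} = 702 - 13 L$ ($K{\left(L \right)} = \left(-8 - 5\right) \left(L - 54\right) = - 13 \left(-54 + L\right) = 702 - 13 L$)
$J = -306$ ($J = \left(-6\right) 51 = -306$)
$J - K{\left(g{\left(N{\left(6,0 \right)} \right)} \right)} = -306 - \left(702 - 130\right) = -306 - 572 = -878$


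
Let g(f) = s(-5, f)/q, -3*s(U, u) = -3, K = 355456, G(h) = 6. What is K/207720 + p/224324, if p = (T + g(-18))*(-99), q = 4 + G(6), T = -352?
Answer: 21743470469/11649145320 ≈ 1.8665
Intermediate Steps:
s(U, u) = 1 (s(U, u) = -⅓*(-3) = 1)
q = 10 (q = 4 + 6 = 10)
g(f) = ⅒ (g(f) = 1/10 = 1*(⅒) = ⅒)
p = 348381/10 (p = (-352 + ⅒)*(-99) = -3519/10*(-99) = 348381/10 ≈ 34838.)
K/207720 + p/224324 = 355456/207720 + (348381/10)/224324 = 355456*(1/207720) + (348381/10)*(1/224324) = 44432/25965 + 348381/2243240 = 21743470469/11649145320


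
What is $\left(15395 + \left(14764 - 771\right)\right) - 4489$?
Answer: $24899$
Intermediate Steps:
$\left(15395 + \left(14764 - 771\right)\right) - 4489 = \left(15395 + 13993\right) - 4489 = 29388 - 4489 = 24899$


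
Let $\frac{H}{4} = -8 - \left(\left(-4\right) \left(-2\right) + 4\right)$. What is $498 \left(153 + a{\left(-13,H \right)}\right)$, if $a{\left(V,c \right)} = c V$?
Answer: $594114$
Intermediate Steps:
$H = -80$ ($H = 4 \left(-8 - \left(\left(-4\right) \left(-2\right) + 4\right)\right) = 4 \left(-8 - \left(8 + 4\right)\right) = 4 \left(-8 - 12\right) = 4 \left(-20\right) = -80$)
$a{\left(V,c \right)} = V c$
$498 \left(153 + a{\left(-13,H \right)}\right) = 498 \left(153 - -1040\right) = 498 \left(153 + 1040\right) = 498 \cdot 1193 = 594114$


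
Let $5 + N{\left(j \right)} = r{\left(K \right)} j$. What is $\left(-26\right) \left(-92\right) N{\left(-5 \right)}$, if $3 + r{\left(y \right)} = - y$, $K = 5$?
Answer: $83720$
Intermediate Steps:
$r{\left(y \right)} = -3 - y$
$N{\left(j \right)} = -5 - 8 j$ ($N{\left(j \right)} = -5 + \left(-3 - 5\right) j = -5 - 8 j$)
$\left(-26\right) \left(-92\right) N{\left(-5 \right)} = \left(-26\right) \left(-92\right) \left(-5 - -40\right) = 2392 \left(-5 + 40\right) = 2392 \cdot 35 = 83720$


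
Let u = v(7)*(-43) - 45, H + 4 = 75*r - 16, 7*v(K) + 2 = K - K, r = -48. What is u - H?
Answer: 25111/7 ≈ 3587.3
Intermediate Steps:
v(K) = -2/7 (v(K) = -2/7 + (K - K)/7 = -2/7 + (1/7)*0 = -2/7 + 0 = -2/7)
H = -3620 (H = -4 + (75*(-48) - 16) = -4 + (-3600 - 16) = -4 - 3616 = -3620)
u = -229/7 (u = -2/7*(-43) - 45 = 86/7 - 45 = -229/7 ≈ -32.714)
u - H = -229/7 - 1*(-3620) = -229/7 + 3620 = 25111/7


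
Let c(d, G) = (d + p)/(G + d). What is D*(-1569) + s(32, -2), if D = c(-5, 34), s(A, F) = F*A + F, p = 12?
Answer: -12897/29 ≈ -444.72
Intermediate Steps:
s(A, F) = F + A*F (s(A, F) = A*F + F = F + A*F)
c(d, G) = (12 + d)/(G + d) (c(d, G) = (d + 12)/(G + d) = (12 + d)/(G + d))
D = 7/29 (D = (12 - 5)/(34 - 5) = 7/29 ≈ 0.24138)
D*(-1569) + s(32, -2) = (7/29)*(-1569) - 2*(1 + 32) = -10983/29 - 2*33 = -10983/29 - 66 = -12897/29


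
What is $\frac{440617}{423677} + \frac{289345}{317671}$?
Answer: $\frac{262560064572}{134589896267} \approx 1.9508$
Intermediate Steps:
$\frac{440617}{423677} + \frac{289345}{317671} = \frac{262560064572}{134589896267}$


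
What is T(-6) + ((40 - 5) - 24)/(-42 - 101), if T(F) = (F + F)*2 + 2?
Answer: -287/13 ≈ -22.077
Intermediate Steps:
T(F) = 2 + 4*F (T(F) = (2*F)*2 + 2 = 4*F + 2 = 2 + 4*F)
T(-6) + ((40 - 5) - 24)/(-42 - 101) = (2 + 4*(-6)) + ((40 - 5) - 24)/(-42 - 101) = (2 - 24) + (35 - 24)/(-143) = -22 - 1/143*11 = -22 - 1/13 = -287/13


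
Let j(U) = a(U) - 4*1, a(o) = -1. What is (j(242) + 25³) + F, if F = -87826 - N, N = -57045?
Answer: -15161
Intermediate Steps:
j(U) = -5 (j(U) = -1 - 4*1 = -1 - 4 = -5)
F = -30781 (F = -87826 - 1*(-57045) = -87826 + 57045 = -30781)
(j(242) + 25³) + F = (-5 + 25³) - 30781 = (-5 + 15625) - 30781 = 15620 - 30781 = -15161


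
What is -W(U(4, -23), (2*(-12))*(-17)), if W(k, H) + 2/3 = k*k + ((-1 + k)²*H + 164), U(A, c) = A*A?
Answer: -276658/3 ≈ -92219.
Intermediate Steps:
U(A, c) = A²
W(k, H) = 490/3 + k² + H*(-1 + k)² (W(k, H) = -⅔ + (k*k + ((-1 + k)²*H + 164)) = -⅔ + (k² + (H*(-1 + k)² + 164)) = -⅔ + (k² + (164 + H*(-1 + k)²)) = -⅔ + (164 + k² + H*(-1 + k)²) = 490/3 + k² + H*(-1 + k)²)
-W(U(4, -23), (2*(-12))*(-17)) = -(490/3 + (4²)² + ((2*(-12))*(-17))*(-1 + 4²)²) = -(490/3 + 16² + (-24*(-17))*(-1 + 16)²) = -(490/3 + 256 + 408*15²) = -(490/3 + 256 + 408*225) = -(490/3 + 256 + 91800) = -1*276658/3 = -276658/3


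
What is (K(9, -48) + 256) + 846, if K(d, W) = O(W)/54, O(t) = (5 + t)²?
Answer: 61357/54 ≈ 1136.2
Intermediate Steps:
K(d, W) = (5 + W)²/54
(K(9, -48) + 256) + 846 = ((5 - 48)²/54 + 256) + 846 = ((1/54)*(-43)² + 256) + 846 = ((1/54)*1849 + 256) + 846 = (1849/54 + 256) + 846 = 15673/54 + 846 = 61357/54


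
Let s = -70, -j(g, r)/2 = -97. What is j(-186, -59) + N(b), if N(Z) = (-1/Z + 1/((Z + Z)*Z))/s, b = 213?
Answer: 246444493/1270332 ≈ 194.00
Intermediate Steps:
j(g, r) = 194 (j(g, r) = -2*(-97) = 194)
N(Z) = -1/(140*Z²) + 1/(70*Z) (N(Z) = (-1/Z + 1/((Z + Z)*Z))/(-70) = (-1/Z + 1/(((2*Z))*Z))*(-1/70) = (-1/Z + (1/(2*Z))/Z)*(-1/70) = (-1/Z + 1/(2*Z²))*(-1/70) = (1/(2*Z²) - 1/Z)*(-1/70) = -1/(140*Z²) + 1/(70*Z))
j(-186, -59) + N(b) = 194 + (1/140)*(-1 + 2*213)/213² = 194 + (1/140)*(1/45369)*(-1 + 426) = 194 + (1/140)*(1/45369)*425 = 194 + 85/1270332 = 246444493/1270332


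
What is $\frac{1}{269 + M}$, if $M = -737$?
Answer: $- \frac{1}{468} \approx -0.0021368$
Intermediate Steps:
$\frac{1}{269 + M} = \frac{1}{269 - 737} = \frac{1}{-468} = - \frac{1}{468}$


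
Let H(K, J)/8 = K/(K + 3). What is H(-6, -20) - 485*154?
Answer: -74674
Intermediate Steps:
H(K, J) = 8*K/(3 + K) (H(K, J) = 8*(K/(K + 3)) = 8*(K/(3 + K)) = 8*K/(3 + K))
H(-6, -20) - 485*154 = 8*(-6)/(3 - 6) - 485*154 = 8*(-6)/(-3) - 74690 = 8*(-6)*(-⅓) - 74690 = 16 - 74690 = -74674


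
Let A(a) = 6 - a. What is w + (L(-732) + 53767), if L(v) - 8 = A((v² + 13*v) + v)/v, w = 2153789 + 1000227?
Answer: 391438097/122 ≈ 3.2085e+6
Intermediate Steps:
w = 3154016
L(v) = 8 + (6 - v² - 14*v)/v (L(v) = 8 + (6 - ((v² + 13*v) + v))/v = 8 + (6 - (v² + 14*v))/v = 8 + (6 + (-v² - 14*v))/v = 8 + (6 - v² - 14*v)/v)
w + (L(-732) + 53767) = 3154016 + ((-6 - 1*(-732) + 6/(-732)) + 53767) = 3154016 + ((-6 + 732 + 6*(-1/732)) + 53767) = 3154016 + ((-6 + 732 - 1/122) + 53767) = 3154016 + (88571/122 + 53767) = 3154016 + 6648145/122 = 391438097/122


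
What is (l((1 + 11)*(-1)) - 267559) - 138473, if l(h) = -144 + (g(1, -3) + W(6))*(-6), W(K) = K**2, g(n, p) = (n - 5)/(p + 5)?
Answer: -406380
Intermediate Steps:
g(n, p) = (-5 + n)/(5 + p)
l(h) = -348 (l(h) = -144 + ((-5 + 1)/(5 - 3) + 6**2)*(-6) = -144 + (-4/2 + 36)*(-6) = -144 + ((1/2)*(-4) + 36)*(-6) = -144 + (-2 + 36)*(-6) = -144 + 34*(-6) = -144 - 204 = -348)
(l((1 + 11)*(-1)) - 267559) - 138473 = (-348 - 267559) - 138473 = -267907 - 138473 = -406380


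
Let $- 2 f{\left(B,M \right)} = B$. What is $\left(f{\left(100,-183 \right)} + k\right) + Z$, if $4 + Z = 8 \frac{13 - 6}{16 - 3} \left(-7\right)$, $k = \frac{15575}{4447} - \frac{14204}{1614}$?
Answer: $- \frac{4173245923}{46653477} \approx -89.452$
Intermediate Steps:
$f{\left(B,M \right)} = - \frac{B}{2}$
$k = - \frac{19013569}{3588729}$ ($k = 15575 \cdot \frac{1}{4447} - \frac{7102}{807} = \frac{15575}{4447} - \frac{7102}{807} = - \frac{19013569}{3588729} \approx -5.2981$)
$Z = - \frac{444}{13}$ ($Z = -4 + 8 \frac{13 - 6}{16 - 3} \left(-7\right) = -4 + 8 \cdot \frac{7}{13} \left(-7\right) = -4 + \frac{56}{13} \left(-7\right) = -4 - \frac{392}{13} = - \frac{444}{13} \approx -34.154$)
$\left(f{\left(100,-183 \right)} + k\right) + Z = \left(\left(- \frac{1}{2}\right) 100 - \frac{19013569}{3588729}\right) - \frac{444}{13} = \left(-50 - \frac{19013569}{3588729}\right) - \frac{444}{13} = - \frac{198450019}{3588729} - \frac{444}{13} = - \frac{4173245923}{46653477}$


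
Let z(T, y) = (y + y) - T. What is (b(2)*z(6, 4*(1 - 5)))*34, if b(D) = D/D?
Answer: -1292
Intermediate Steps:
z(T, y) = -T + 2*y (z(T, y) = 2*y - T = -T + 2*y)
b(D) = 1
(b(2)*z(6, 4*(1 - 5)))*34 = (1*(-1*6 + 2*(4*(1 - 5))))*34 = (1*(-6 + 2*(4*(-4))))*34 = (1*(-6 + 2*(-16)))*34 = (1*(-6 - 32))*34 = (1*(-38))*34 = -38*34 = -1292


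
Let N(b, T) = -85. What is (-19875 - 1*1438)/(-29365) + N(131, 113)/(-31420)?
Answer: 134430097/184529660 ≈ 0.72850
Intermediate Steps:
(-19875 - 1*1438)/(-29365) + N(131, 113)/(-31420) = (-19875 - 1*1438)/(-29365) - 85/(-31420) = (-19875 - 1438)*(-1/29365) - 85*(-1/31420) = -21313*(-1/29365) + 17/6284 = 21313/29365 + 17/6284 = 134430097/184529660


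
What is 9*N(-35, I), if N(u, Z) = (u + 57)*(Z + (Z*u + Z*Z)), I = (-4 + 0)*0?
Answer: 0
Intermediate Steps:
I = 0 (I = -4*0 = 0)
N(u, Z) = (57 + u)*(Z + Z**2 + Z*u) (N(u, Z) = (57 + u)*(Z + (Z*u + Z**2)) = (57 + u)*(Z + (Z**2 + Z*u)) = (57 + u)*(Z + Z**2 + Z*u))
9*N(-35, I) = 9*(0*(57 + (-35)**2 + 57*0 + 58*(-35) + 0*(-35))) = 9*(0*(57 + 1225 + 0 - 2030 + 0)) = 9*(0*(-748)) = 9*0 = 0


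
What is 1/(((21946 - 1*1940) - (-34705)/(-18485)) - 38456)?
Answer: -3697/68216591 ≈ -5.4195e-5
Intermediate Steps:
1/(((21946 - 1*1940) - (-34705)/(-18485)) - 38456) = 1/(((21946 - 1940) - (-34705)*(-1)/18485) - 38456) = 1/((20006 - 1*6941/3697) - 38456) = 1/((20006 - 6941/3697) - 38456) = 1/(73955241/3697 - 38456) = 1/(-68216591/3697) = -3697/68216591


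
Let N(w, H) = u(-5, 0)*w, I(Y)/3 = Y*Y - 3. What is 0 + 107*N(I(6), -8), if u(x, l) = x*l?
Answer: 0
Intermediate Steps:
I(Y) = -9 + 3*Y² (I(Y) = 3*(Y*Y - 3) = 3*(Y² - 3) = 3*(-3 + Y²) = -9 + 3*Y²)
u(x, l) = l*x
N(w, H) = 0 (N(w, H) = (0*(-5))*w = 0*w = 0)
0 + 107*N(I(6), -8) = 0 + 107*0 = 0 + 0 = 0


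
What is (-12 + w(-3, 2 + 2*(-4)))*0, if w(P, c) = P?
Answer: 0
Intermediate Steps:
(-12 + w(-3, 2 + 2*(-4)))*0 = (-12 - 3)*0 = -15*0 = 0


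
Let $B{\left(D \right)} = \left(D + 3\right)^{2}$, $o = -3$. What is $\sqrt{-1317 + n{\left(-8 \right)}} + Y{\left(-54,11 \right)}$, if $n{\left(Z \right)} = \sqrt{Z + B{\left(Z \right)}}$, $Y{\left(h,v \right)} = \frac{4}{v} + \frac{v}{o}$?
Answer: $- \frac{109}{33} + i \sqrt{1317 - \sqrt{17}} \approx -3.303 + 36.234 i$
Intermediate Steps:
$Y{\left(h,v \right)} = \frac{4}{v} - \frac{v}{3}$ ($Y{\left(h,v \right)} = \frac{4}{v} + \frac{v}{-3} = \frac{4}{v} + v \left(- \frac{1}{3}\right) = \frac{4}{v} - \frac{v}{3}$)
$B{\left(D \right)} = \left(3 + D\right)^{2}$
$n{\left(Z \right)} = \sqrt{Z + \left(3 + Z\right)^{2}}$
$\sqrt{-1317 + n{\left(-8 \right)}} + Y{\left(-54,11 \right)} = \sqrt{-1317 + \sqrt{-8 + \left(3 - 8\right)^{2}}} + \left(\frac{4}{11} - \frac{11}{3}\right) = \sqrt{-1317 + \sqrt{-8 + \left(-5\right)^{2}}} + \left(4 \cdot \frac{1}{11} - \frac{11}{3}\right) = \sqrt{-1317 + \sqrt{-8 + 25}} + \left(\frac{4}{11} - \frac{11}{3}\right) = \sqrt{-1317 + \sqrt{17}} - \frac{109}{33} = - \frac{109}{33} + \sqrt{-1317 + \sqrt{17}}$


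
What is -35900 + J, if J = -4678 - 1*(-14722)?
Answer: -25856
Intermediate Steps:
J = 10044 (J = -4678 + 14722 = 10044)
-35900 + J = -35900 + 10044 = -25856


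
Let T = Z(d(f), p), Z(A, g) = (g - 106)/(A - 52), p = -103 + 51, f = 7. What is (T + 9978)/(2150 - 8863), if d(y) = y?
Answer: -449168/302085 ≈ -1.4869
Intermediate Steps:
p = -52
Z(A, g) = (-106 + g)/(-52 + A)
T = 158/45 (T = (-106 - 52)/(-52 + 7) = -158/(-45) = -1/45*(-158) = 158/45 ≈ 3.5111)
(T + 9978)/(2150 - 8863) = (158/45 + 9978)/(2150 - 8863) = (449168/45)/(-6713) = (449168/45)*(-1/6713) = -449168/302085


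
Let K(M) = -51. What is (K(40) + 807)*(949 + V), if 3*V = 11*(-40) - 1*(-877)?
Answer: 827568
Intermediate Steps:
V = 437/3 (V = (11*(-40) - 1*(-877))/3 = (-440 + 877)/3 = (1/3)*437 = 437/3 ≈ 145.67)
(K(40) + 807)*(949 + V) = (-51 + 807)*(949 + 437/3) = 756*(3284/3) = 827568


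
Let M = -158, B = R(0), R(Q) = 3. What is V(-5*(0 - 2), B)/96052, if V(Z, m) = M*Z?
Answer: -395/24013 ≈ -0.016449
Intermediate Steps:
B = 3
V(Z, m) = -158*Z
V(-5*(0 - 2), B)/96052 = -(-790)*(0 - 2)/96052 = -(-790)*(-2)*(1/96052) = -158*10*(1/96052) = -1580*1/96052 = -395/24013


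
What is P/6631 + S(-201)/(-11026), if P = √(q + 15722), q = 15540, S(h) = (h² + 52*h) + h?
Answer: -402/149 + 7*√638/6631 ≈ -2.6713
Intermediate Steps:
S(h) = h² + 53*h
P = 7*√638 (P = √(15540 + 15722) = √31262 = 7*√638 ≈ 176.81)
P/6631 + S(-201)/(-11026) = (7*√638)/6631 - 201*(53 - 201)/(-11026) = (7*√638)*(1/6631) - 201*(-148)*(-1/11026) = 7*√638/6631 + 29748*(-1/11026) = 7*√638/6631 - 402/149 = -402/149 + 7*√638/6631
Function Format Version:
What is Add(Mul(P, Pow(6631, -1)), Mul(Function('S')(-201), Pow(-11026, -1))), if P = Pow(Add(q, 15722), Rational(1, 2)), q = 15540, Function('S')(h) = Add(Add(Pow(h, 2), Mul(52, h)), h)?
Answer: Add(Rational(-402, 149), Mul(Rational(7, 6631), Pow(638, Rational(1, 2)))) ≈ -2.6713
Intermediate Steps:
Function('S')(h) = Add(Pow(h, 2), Mul(53, h))
P = Mul(7, Pow(638, Rational(1, 2))) (P = Pow(Add(15540, 15722), Rational(1, 2)) = Pow(31262, Rational(1, 2)) = Mul(7, Pow(638, Rational(1, 2))) ≈ 176.81)
Add(Mul(P, Pow(6631, -1)), Mul(Function('S')(-201), Pow(-11026, -1))) = Add(Mul(Mul(7, Pow(638, Rational(1, 2))), Pow(6631, -1)), Mul(Mul(-201, Add(53, -201)), Pow(-11026, -1))) = Add(Mul(Mul(7, Pow(638, Rational(1, 2))), Rational(1, 6631)), Mul(Mul(-201, -148), Rational(-1, 11026))) = Add(Mul(Rational(7, 6631), Pow(638, Rational(1, 2))), Mul(29748, Rational(-1, 11026))) = Add(Mul(Rational(7, 6631), Pow(638, Rational(1, 2))), Rational(-402, 149)) = Add(Rational(-402, 149), Mul(Rational(7, 6631), Pow(638, Rational(1, 2))))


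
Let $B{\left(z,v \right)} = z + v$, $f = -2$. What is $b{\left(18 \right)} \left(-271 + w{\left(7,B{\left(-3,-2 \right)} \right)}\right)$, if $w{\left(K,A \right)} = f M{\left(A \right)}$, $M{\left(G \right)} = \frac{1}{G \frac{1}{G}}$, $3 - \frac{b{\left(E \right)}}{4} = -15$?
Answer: $-19656$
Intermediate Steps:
$b{\left(E \right)} = 72$ ($b{\left(E \right)} = 12 - -60 = 12 + 60 = 72$)
$B{\left(z,v \right)} = v + z$
$M{\left(G \right)} = 1$ ($M{\left(G \right)} = 1^{-1} = 1$)
$w{\left(K,A \right)} = -2$ ($w{\left(K,A \right)} = \left(-2\right) 1 = -2$)
$b{\left(18 \right)} \left(-271 + w{\left(7,B{\left(-3,-2 \right)} \right)}\right) = 72 \left(-271 - 2\right) = 72 \left(-273\right) = -19656$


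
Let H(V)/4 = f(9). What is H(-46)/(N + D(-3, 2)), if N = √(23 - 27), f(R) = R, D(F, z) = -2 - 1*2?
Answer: -36/5 - 18*I/5 ≈ -7.2 - 3.6*I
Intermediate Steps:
D(F, z) = -4 (D(F, z) = -2 - 2 = -4)
H(V) = 36 (H(V) = 4*9 = 36)
N = 2*I (N = √(-4) = 2*I ≈ 2.0*I)
H(-46)/(N + D(-3, 2)) = 36/(2*I - 4) = 36/(-4 + 2*I) = ((-4 - 2*I)/20)*36 = 9*(-4 - 2*I)/5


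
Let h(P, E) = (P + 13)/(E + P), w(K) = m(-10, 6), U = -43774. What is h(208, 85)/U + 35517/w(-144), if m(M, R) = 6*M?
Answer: -75922218759/128257820 ≈ -591.95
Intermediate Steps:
w(K) = -60 (w(K) = 6*(-10) = -60)
h(P, E) = (13 + P)/(E + P)
h(208, 85)/U + 35517/w(-144) = ((13 + 208)/(85 + 208))/(-43774) + 35517/(-60) = (221/293)*(-1/43774) + 35517*(-1/60) = ((1/293)*221)*(-1/43774) - 11839/20 = (221/293)*(-1/43774) - 11839/20 = -221/12825782 - 11839/20 = -75922218759/128257820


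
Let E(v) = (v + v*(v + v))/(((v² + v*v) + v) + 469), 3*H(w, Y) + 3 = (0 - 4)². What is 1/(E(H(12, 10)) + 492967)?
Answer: 4598/2266662643 ≈ 2.0285e-6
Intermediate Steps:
H(w, Y) = 13/3 (H(w, Y) = -1 + (0 - 4)²/3 = -1 + (⅓)*(-4)² = -1 + (⅓)*16 = -1 + 16/3 = 13/3)
E(v) = (v + 2*v²)/(469 + v + 2*v²) (E(v) = (v + v*(2*v))/(((v² + v²) + v) + 469) = (v + 2*v²)/((2*v² + v) + 469) = (v + 2*v²)/((v + 2*v²) + 469) = (v + 2*v²)/(469 + v + 2*v²))
1/(E(H(12, 10)) + 492967) = 1/(13*(1 + 2*(13/3))/(3*(469 + 13/3 + 2*(13/3)²)) + 492967) = 1/(13*(1 + 26/3)/(3*(469 + 13/3 + 2*(169/9))) + 492967) = 1/((13/3)*(29/3)/(469 + 13/3 + 338/9) + 492967) = 1/((13/3)*(29/3)/(4598/9) + 492967) = 1/((13/3)*(9/4598)*(29/3) + 492967) = 1/(377/4598 + 492967) = 1/(2266662643/4598) = 4598/2266662643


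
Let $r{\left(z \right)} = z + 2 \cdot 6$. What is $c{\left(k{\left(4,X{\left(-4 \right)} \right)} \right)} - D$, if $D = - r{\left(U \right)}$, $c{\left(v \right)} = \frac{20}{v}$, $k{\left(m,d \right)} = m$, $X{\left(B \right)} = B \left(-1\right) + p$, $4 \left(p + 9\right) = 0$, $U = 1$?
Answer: $18$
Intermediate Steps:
$p = -9$ ($p = -9 + \frac{1}{4} \cdot 0 = -9 + 0 = -9$)
$X{\left(B \right)} = -9 - B$ ($X{\left(B \right)} = B \left(-1\right) - 9 = - B - 9 = -9 - B$)
$r{\left(z \right)} = 12 + z$ ($r{\left(z \right)} = z + 12 = 12 + z$)
$D = -13$ ($D = - (12 + 1) = \left(-1\right) 13 = -13$)
$c{\left(k{\left(4,X{\left(-4 \right)} \right)} \right)} - D = \frac{20}{4} - -13 = 20 \cdot \frac{1}{4} + 13 = 5 + 13 = 18$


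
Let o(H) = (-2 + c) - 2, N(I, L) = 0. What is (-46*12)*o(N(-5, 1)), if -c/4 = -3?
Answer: -4416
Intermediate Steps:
c = 12 (c = -4*(-3) = 12)
o(H) = 8 (o(H) = (-2 + 12) - 2 = 10 - 2 = 8)
(-46*12)*o(N(-5, 1)) = -46*12*8 = -552*8 = -4416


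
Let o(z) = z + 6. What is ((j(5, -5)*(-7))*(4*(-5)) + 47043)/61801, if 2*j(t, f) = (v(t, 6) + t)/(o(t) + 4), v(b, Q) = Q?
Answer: 141283/185403 ≈ 0.76203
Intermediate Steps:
o(z) = 6 + z
j(t, f) = (6 + t)/(2*(10 + t)) (j(t, f) = ((6 + t)/((6 + t) + 4))/2 = ((6 + t)/(10 + t))/2 = (6 + t)/(2*(10 + t)))
((j(5, -5)*(-7))*(4*(-5)) + 47043)/61801 = ((((6 + 5)/(2*(10 + 5)))*(-7))*(4*(-5)) + 47043)/61801 = ((((½)*11/15)*(-7))*(-20) + 47043)*(1/61801) = ((((½)*(1/15)*11)*(-7))*(-20) + 47043)*(1/61801) = (((11/30)*(-7))*(-20) + 47043)*(1/61801) = (-77/30*(-20) + 47043)*(1/61801) = (154/3 + 47043)*(1/61801) = (141283/3)*(1/61801) = 141283/185403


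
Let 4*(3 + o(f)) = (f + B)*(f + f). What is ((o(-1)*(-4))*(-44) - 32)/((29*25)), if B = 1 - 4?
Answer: -208/725 ≈ -0.28690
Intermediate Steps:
B = -3
o(f) = -3 + f*(-3 + f)/2 (o(f) = -3 + ((f - 3)*(f + f))/4 = -3 + ((-3 + f)*(2*f))/4 = -3 + (2*f*(-3 + f))/4 = -3 + f*(-3 + f)/2)
((o(-1)*(-4))*(-44) - 32)/((29*25)) = (((-3 + (1/2)*(-1)**2 - 3/2*(-1))*(-4))*(-44) - 32)/((29*25)) = (((-3 + (1/2)*1 + 3/2)*(-4))*(-44) - 32)/725 = (((-3 + 1/2 + 3/2)*(-4))*(-44) - 32)*(1/725) = (-1*(-4)*(-44) - 32)*(1/725) = (4*(-44) - 32)*(1/725) = (-176 - 32)*(1/725) = -208*1/725 = -208/725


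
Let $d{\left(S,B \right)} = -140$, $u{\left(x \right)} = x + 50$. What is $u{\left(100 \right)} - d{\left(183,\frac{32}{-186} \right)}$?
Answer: $290$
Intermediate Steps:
$u{\left(x \right)} = 50 + x$
$u{\left(100 \right)} - d{\left(183,\frac{32}{-186} \right)} = \left(50 + 100\right) - -140 = 150 + 140 = 290$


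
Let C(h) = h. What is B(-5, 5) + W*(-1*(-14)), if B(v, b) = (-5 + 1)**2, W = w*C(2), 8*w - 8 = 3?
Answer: 109/2 ≈ 54.500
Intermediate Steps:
w = 11/8 (w = 1 + (1/8)*3 = 1 + 3/8 = 11/8 ≈ 1.3750)
W = 11/4 (W = (11/8)*2 = 11/4 ≈ 2.7500)
B(v, b) = 16 (B(v, b) = (-4)**2 = 16)
B(-5, 5) + W*(-1*(-14)) = 16 + 11*(-1*(-14))/4 = 16 + (11/4)*14 = 16 + 77/2 = 109/2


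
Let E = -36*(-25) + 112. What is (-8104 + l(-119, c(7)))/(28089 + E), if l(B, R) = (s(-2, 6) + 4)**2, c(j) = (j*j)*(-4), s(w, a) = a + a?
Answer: -7848/29101 ≈ -0.26968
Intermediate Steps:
s(w, a) = 2*a
c(j) = -4*j**2 (c(j) = j**2*(-4) = -4*j**2)
l(B, R) = 256 (l(B, R) = (2*6 + 4)**2 = (12 + 4)**2 = 16**2 = 256)
E = 1012 (E = 900 + 112 = 1012)
(-8104 + l(-119, c(7)))/(28089 + E) = (-8104 + 256)/(28089 + 1012) = -7848/29101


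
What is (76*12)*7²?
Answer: 44688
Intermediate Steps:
(76*12)*7² = 912*49 = 44688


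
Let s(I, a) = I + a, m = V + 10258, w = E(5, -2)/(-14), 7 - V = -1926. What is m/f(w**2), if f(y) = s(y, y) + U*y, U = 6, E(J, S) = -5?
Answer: 597359/50 ≈ 11947.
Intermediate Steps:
V = 1933 (V = 7 - 1*(-1926) = 7 + 1926 = 1933)
w = 5/14 (w = -5/(-14) = -5*(-1/14) = 5/14 ≈ 0.35714)
m = 12191 (m = 1933 + 10258 = 12191)
f(y) = 8*y (f(y) = (y + y) + 6*y = 2*y + 6*y = 8*y)
m/f(w**2) = 12191/((8*(5/14)**2)) = 12191/((8*(25/196))) = 12191/(50/49) = 12191*(49/50) = 597359/50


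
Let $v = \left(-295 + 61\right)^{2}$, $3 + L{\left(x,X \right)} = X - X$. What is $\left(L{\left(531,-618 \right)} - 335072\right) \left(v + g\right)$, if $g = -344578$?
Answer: $97112106650$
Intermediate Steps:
$L{\left(x,X \right)} = -3$ ($L{\left(x,X \right)} = -3 + \left(X - X\right) = -3 + 0 = -3$)
$v = 54756$ ($v = \left(-234\right)^{2} = 54756$)
$\left(L{\left(531,-618 \right)} - 335072\right) \left(v + g\right) = \left(-3 - 335072\right) \left(54756 - 344578\right) = \left(-335075\right) \left(-289822\right) = 97112106650$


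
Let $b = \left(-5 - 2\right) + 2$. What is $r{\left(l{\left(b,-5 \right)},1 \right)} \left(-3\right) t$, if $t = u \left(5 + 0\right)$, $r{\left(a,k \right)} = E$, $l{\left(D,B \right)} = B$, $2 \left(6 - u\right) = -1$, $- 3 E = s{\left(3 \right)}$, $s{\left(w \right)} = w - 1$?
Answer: $65$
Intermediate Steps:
$s{\left(w \right)} = -1 + w$
$E = - \frac{2}{3}$ ($E = - \frac{-1 + 3}{3} = \left(- \frac{1}{3}\right) 2 = - \frac{2}{3} \approx -0.66667$)
$u = \frac{13}{2}$ ($u = 6 - - \frac{1}{2} = 6 + \frac{1}{2} = \frac{13}{2} \approx 6.5$)
$b = -5$ ($b = -7 + 2 = -5$)
$r{\left(a,k \right)} = - \frac{2}{3}$
$t = \frac{65}{2}$ ($t = \frac{13 \left(5 + 0\right)}{2} = \frac{13}{2} \cdot 5 = \frac{65}{2} \approx 32.5$)
$r{\left(l{\left(b,-5 \right)},1 \right)} \left(-3\right) t = \left(- \frac{2}{3}\right) \left(-3\right) \frac{65}{2} = 2 \cdot \frac{65}{2} = 65$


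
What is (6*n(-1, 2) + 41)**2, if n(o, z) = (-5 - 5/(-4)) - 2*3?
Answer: 1225/4 ≈ 306.25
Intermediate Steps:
n(o, z) = -39/4 (n(o, z) = (-5 - 5*(-1/4)) - 6 = (-5 + 5/4) - 6 = -15/4 - 6 = -39/4)
(6*n(-1, 2) + 41)**2 = (6*(-39/4) + 41)**2 = (-117/2 + 41)**2 = (-35/2)**2 = 1225/4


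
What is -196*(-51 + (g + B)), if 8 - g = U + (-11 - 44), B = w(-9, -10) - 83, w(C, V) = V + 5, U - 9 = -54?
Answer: 6076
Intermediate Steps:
U = -45 (U = 9 - 54 = -45)
w(C, V) = 5 + V
B = -88 (B = (5 - 10) - 83 = -5 - 83 = -88)
g = 108 (g = 8 - (-45 + (-11 - 44)) = 8 - (-45 - 55) = 8 - 1*(-100) = 8 + 100 = 108)
-196*(-51 + (g + B)) = -196*(-51 + (108 - 88)) = -196*(-51 + 20) = -196*(-31) = 6076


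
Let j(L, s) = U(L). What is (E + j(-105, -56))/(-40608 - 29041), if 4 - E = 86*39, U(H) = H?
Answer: 3455/69649 ≈ 0.049606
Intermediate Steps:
j(L, s) = L
E = -3350 (E = 4 - 86*39 = 4 - 1*3354 = 4 - 3354 = -3350)
(E + j(-105, -56))/(-40608 - 29041) = (-3350 - 105)/(-40608 - 29041) = -3455/(-69649) = -3455*(-1/69649) = 3455/69649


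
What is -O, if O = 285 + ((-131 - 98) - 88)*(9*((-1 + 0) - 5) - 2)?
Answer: -18037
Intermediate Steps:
O = 18037 (O = 285 + (-229 - 88)*(9*(-1 - 5) - 2) = 285 - 317*(9*(-6) - 2) = 285 - 317*(-54 - 2) = 285 - 317*(-56) = 285 + 17752 = 18037)
-O = -1*18037 = -18037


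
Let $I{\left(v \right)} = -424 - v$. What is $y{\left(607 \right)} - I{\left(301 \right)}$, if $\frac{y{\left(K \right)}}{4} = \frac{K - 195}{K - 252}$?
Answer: $\frac{259023}{355} \approx 729.64$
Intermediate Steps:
$y{\left(K \right)} = \frac{4 \left(-195 + K\right)}{-252 + K}$ ($y{\left(K \right)} = 4 \frac{K - 195}{K - 252} = 4 \frac{-195 + K}{-252 + K} = \frac{4 \left(-195 + K\right)}{-252 + K}$)
$y{\left(607 \right)} - I{\left(301 \right)} = \frac{4 \left(-195 + 607\right)}{-252 + 607} - \left(-424 - 301\right) = 4 \cdot \frac{1}{355} \cdot 412 - \left(-424 - 301\right) = 4 \cdot \frac{1}{355} \cdot 412 - -725 = \frac{1648}{355} + 725 = \frac{259023}{355}$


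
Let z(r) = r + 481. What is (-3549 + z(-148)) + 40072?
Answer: 36856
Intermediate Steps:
z(r) = 481 + r
(-3549 + z(-148)) + 40072 = (-3549 + (481 - 148)) + 40072 = (-3549 + 333) + 40072 = -3216 + 40072 = 36856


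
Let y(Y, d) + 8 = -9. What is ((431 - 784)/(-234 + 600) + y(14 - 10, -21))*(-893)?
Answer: 5871475/366 ≈ 16042.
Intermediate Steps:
y(Y, d) = -17 (y(Y, d) = -8 - 9 = -17)
((431 - 784)/(-234 + 600) + y(14 - 10, -21))*(-893) = ((431 - 784)/(-234 + 600) - 17)*(-893) = (-353/366 - 17)*(-893) = -6575/366*(-893) = 5871475/366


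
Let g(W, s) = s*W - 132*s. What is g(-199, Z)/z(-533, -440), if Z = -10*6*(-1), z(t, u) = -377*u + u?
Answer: -993/8272 ≈ -0.12004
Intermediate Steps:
z(t, u) = -376*u
Z = 60 (Z = -60*(-1) = 60)
g(W, s) = -132*s + W*s (g(W, s) = W*s - 132*s = -132*s + W*s)
g(-199, Z)/z(-533, -440) = (60*(-132 - 199))/((-376*(-440))) = (60*(-331))/165440 = -19860*1/165440 = -993/8272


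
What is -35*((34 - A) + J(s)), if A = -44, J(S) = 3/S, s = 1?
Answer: -2835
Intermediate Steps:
-35*((34 - A) + J(s)) = -35*((34 - 1*(-44)) + 3/1) = -35*((34 + 44) + 3*1) = -35*(78 + 3) = -35*81 = -2835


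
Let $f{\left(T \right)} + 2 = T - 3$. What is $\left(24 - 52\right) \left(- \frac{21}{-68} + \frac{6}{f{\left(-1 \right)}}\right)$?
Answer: $\frac{329}{17} \approx 19.353$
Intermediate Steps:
$f{\left(T \right)} = -5 + T$ ($f{\left(T \right)} = -2 + \left(T - 3\right) = -2 + \left(-3 + T\right) = -5 + T$)
$\left(24 - 52\right) \left(- \frac{21}{-68} + \frac{6}{f{\left(-1 \right)}}\right) = \left(24 - 52\right) \left(- \frac{21}{-68} + \frac{6}{-5 - 1}\right) = - 28 \left(\left(-21\right) \left(- \frac{1}{68}\right) + \frac{6}{-6}\right) = - 28 \left(\frac{21}{68} + 6 \left(- \frac{1}{6}\right)\right) = - 28 \left(\frac{21}{68} - 1\right) = \left(-28\right) \left(- \frac{47}{68}\right) = \frac{329}{17}$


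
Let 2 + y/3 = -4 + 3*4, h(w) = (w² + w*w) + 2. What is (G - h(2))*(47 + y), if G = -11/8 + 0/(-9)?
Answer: -5915/8 ≈ -739.38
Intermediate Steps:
h(w) = 2 + 2*w² (h(w) = (w² + w²) + 2 = 2*w² + 2 = 2 + 2*w²)
G = -11/8 (G = -11*⅛ + 0*(-⅑) = -11/8 + 0 = -11/8 ≈ -1.3750)
y = 18 (y = -6 + 3*(-4 + 3*4) = -6 + 3*(-4 + 12) = -6 + 3*8 = -6 + 24 = 18)
(G - h(2))*(47 + y) = (-11/8 - (2 + 2*2²))*(47 + 18) = (-11/8 - (2 + 2*4))*65 = (-11/8 - (2 + 8))*65 = (-11/8 - 1*10)*65 = (-11/8 - 10)*65 = -91/8*65 = -5915/8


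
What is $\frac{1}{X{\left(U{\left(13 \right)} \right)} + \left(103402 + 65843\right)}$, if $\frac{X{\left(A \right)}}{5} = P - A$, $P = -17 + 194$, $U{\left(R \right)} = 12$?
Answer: $\frac{1}{170070} \approx 5.8799 \cdot 10^{-6}$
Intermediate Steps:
$P = 177$
$X{\left(A \right)} = 885 - 5 A$ ($X{\left(A \right)} = 5 \left(177 - A\right) = 885 - 5 A$)
$\frac{1}{X{\left(U{\left(13 \right)} \right)} + \left(103402 + 65843\right)} = \frac{1}{\left(885 - 60\right) + \left(103402 + 65843\right)} = \frac{1}{\left(885 - 60\right) + 169245} = \frac{1}{825 + 169245} = \frac{1}{170070}$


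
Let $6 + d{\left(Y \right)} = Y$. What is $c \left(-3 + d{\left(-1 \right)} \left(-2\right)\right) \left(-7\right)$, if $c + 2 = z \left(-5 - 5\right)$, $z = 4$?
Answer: $3234$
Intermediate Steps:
$d{\left(Y \right)} = -6 + Y$
$c = -42$ ($c = -2 + 4 \left(-5 - 5\right) = -2 + 4 \left(-10\right) = -2 - 40 = -42$)
$c \left(-3 + d{\left(-1 \right)} \left(-2\right)\right) \left(-7\right) = - 42 \left(-3 + \left(-6 - 1\right) \left(-2\right)\right) \left(-7\right) = - 42 \left(-3 - -14\right) \left(-7\right) = - 42 \left(-3 + 14\right) \left(-7\right) = \left(-42\right) 11 \left(-7\right) = \left(-462\right) \left(-7\right) = 3234$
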